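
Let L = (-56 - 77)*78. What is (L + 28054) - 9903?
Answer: 7777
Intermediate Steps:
L = -10374 (L = -133*78 = -10374)
(L + 28054) - 9903 = (-10374 + 28054) - 9903 = 17680 - 9903 = 7777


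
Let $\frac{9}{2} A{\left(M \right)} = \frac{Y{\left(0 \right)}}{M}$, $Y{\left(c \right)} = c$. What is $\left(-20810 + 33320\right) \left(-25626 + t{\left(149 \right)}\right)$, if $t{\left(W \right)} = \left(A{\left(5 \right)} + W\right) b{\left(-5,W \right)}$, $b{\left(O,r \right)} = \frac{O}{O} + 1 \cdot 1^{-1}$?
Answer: $-316853280$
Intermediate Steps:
$b{\left(O,r \right)} = 2$ ($b{\left(O,r \right)} = 1 + 1 \cdot 1 = 1 + 1 = 2$)
$A{\left(M \right)} = 0$ ($A{\left(M \right)} = \frac{2 \frac{0}{M}}{9} = \frac{2}{9} \cdot 0 = 0$)
$t{\left(W \right)} = 2 W$ ($t{\left(W \right)} = \left(0 + W\right) 2 = W 2 = 2 W$)
$\left(-20810 + 33320\right) \left(-25626 + t{\left(149 \right)}\right) = \left(-20810 + 33320\right) \left(-25626 + 2 \cdot 149\right) = 12510 \left(-25626 + 298\right) = 12510 \left(-25328\right) = -316853280$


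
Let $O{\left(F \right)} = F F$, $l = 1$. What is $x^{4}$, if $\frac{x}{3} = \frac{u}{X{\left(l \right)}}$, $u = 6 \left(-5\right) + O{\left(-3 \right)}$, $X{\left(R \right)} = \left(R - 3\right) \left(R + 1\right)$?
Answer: $\frac{15752961}{256} \approx 61535.0$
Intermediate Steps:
$O{\left(F \right)} = F^{2}$
$X{\left(R \right)} = \left(1 + R\right) \left(-3 + R\right)$ ($X{\left(R \right)} = \left(-3 + R\right) \left(1 + R\right) = \left(1 + R\right) \left(-3 + R\right)$)
$u = -21$ ($u = 6 \left(-5\right) + \left(-3\right)^{2} = -30 + 9 = -21$)
$x = \frac{63}{4}$ ($x = 3 \left(- \frac{21}{-3 + 1^{2} - 2}\right) = 3 \left(- \frac{21}{-3 + 1 - 2}\right) = 3 \left(- \frac{21}{-4}\right) = 3 \left(\left(-21\right) \left(- \frac{1}{4}\right)\right) = 3 \cdot \frac{21}{4} = \frac{63}{4} \approx 15.75$)
$x^{4} = \left(\frac{63}{4}\right)^{4} = \frac{15752961}{256}$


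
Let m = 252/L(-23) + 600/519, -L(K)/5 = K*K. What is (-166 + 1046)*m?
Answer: 85431104/91517 ≈ 933.50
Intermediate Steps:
L(K) = -5*K² (L(K) = -5*K*K = -5*K²)
m = 485404/457585 (m = 252/((-5*(-23)²)) + 600/519 = 252/((-5*529)) + 600*(1/519) = 252/(-2645) + 200/173 = 252*(-1/2645) + 200/173 = -252/2645 + 200/173 = 485404/457585 ≈ 1.0608)
(-166 + 1046)*m = (-166 + 1046)*(485404/457585) = 880*(485404/457585) = 85431104/91517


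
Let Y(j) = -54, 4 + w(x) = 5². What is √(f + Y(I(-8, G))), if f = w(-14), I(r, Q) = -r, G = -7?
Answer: I*√33 ≈ 5.7446*I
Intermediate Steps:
w(x) = 21 (w(x) = -4 + 5² = -4 + 25 = 21)
f = 21
√(f + Y(I(-8, G))) = √(21 - 54) = √(-33) = I*√33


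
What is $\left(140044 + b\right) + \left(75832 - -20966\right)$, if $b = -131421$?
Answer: $105421$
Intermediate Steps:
$\left(140044 + b\right) + \left(75832 - -20966\right) = \left(140044 - 131421\right) + \left(75832 - -20966\right) = 8623 + \left(75832 + 20966\right) = 8623 + 96798 = 105421$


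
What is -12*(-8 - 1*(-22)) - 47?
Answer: -215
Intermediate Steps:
-12*(-8 - 1*(-22)) - 47 = -12*(-8 + 22) - 47 = -12*14 - 47 = -168 - 47 = -215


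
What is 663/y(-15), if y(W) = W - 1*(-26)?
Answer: 663/11 ≈ 60.273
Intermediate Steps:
y(W) = 26 + W (y(W) = W + 26 = 26 + W)
663/y(-15) = 663/(26 - 15) = 663/11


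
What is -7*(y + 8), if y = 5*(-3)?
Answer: 49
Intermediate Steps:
y = -15
-7*(y + 8) = -7*(-15 + 8) = -7*(-7) = 49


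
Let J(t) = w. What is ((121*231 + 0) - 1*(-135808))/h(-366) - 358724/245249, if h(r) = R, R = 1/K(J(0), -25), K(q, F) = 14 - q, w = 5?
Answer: 361455220195/245249 ≈ 1.4738e+6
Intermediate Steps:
J(t) = 5
R = ⅑ (R = 1/(14 - 1*5) = 1/(14 - 5) = 1/9 = ⅑ ≈ 0.11111)
h(r) = ⅑
((121*231 + 0) - 1*(-135808))/h(-366) - 358724/245249 = ((121*231 + 0) - 1*(-135808))/(⅑) - 358724/245249 = ((27951 + 0) + 135808)*9 - 358724*1/245249 = (27951 + 135808)*9 - 358724/245249 = 163759*9 - 358724/245249 = 1473831 - 358724/245249 = 361455220195/245249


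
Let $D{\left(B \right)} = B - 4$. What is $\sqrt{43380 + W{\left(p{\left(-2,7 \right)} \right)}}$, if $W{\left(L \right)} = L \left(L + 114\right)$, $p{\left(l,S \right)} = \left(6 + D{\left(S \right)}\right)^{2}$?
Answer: $15 \sqrt{263} \approx 243.26$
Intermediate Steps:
$D{\left(B \right)} = -4 + B$
$p{\left(l,S \right)} = \left(2 + S\right)^{2}$ ($p{\left(l,S \right)} = \left(6 + \left(-4 + S\right)\right)^{2} = \left(2 + S\right)^{2}$)
$W{\left(L \right)} = L \left(114 + L\right)$
$\sqrt{43380 + W{\left(p{\left(-2,7 \right)} \right)}} = \sqrt{43380 + \left(2 + 7\right)^{2} \left(114 + \left(2 + 7\right)^{2}\right)} = \sqrt{43380 + 9^{2} \left(114 + 9^{2}\right)} = \sqrt{43380 + 81 \left(114 + 81\right)} = \sqrt{43380 + 81 \cdot 195} = \sqrt{43380 + 15795} = \sqrt{59175} = 15 \sqrt{263}$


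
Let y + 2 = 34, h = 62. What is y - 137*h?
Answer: -8462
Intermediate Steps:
y = 32 (y = -2 + 34 = 32)
y - 137*h = 32 - 137*62 = 32 - 8494 = -8462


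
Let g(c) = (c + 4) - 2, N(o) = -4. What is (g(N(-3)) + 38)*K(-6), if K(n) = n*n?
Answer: 1296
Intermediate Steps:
g(c) = 2 + c (g(c) = (4 + c) - 2 = 2 + c)
K(n) = n²
(g(N(-3)) + 38)*K(-6) = ((2 - 4) + 38)*(-6)² = (-2 + 38)*36 = 36*36 = 1296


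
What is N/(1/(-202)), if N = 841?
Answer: -169882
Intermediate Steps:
N/(1/(-202)) = 841/(1/(-202)) = 841/(-1/202) = 841*(-202) = -169882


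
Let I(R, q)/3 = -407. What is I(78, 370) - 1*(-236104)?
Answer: 234883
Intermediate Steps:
I(R, q) = -1221 (I(R, q) = 3*(-407) = -1221)
I(78, 370) - 1*(-236104) = -1221 - 1*(-236104) = -1221 + 236104 = 234883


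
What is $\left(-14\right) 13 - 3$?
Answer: $-185$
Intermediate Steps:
$\left(-14\right) 13 - 3 = -182 - 3 = -185$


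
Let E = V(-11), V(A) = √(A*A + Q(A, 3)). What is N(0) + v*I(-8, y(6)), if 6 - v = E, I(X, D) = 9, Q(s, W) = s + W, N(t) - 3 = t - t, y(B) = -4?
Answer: 57 - 9*√113 ≈ -38.671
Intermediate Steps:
N(t) = 3 (N(t) = 3 + (t - t) = 3 + 0 = 3)
Q(s, W) = W + s
V(A) = √(3 + A + A²) (V(A) = √(A*A + (3 + A)) = √(A² + (3 + A)) = √(3 + A + A²))
E = √113 (E = √(3 - 11 + (-11)²) = √(3 - 11 + 121) = √113 ≈ 10.630)
v = 6 - √113 ≈ -4.6301
N(0) + v*I(-8, y(6)) = 3 + (6 - √113)*9 = 3 + (54 - 9*√113) = 57 - 9*√113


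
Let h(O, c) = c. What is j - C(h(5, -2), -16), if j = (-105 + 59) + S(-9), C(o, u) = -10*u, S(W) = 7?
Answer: -199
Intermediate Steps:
j = -39 (j = (-105 + 59) + 7 = -46 + 7 = -39)
j - C(h(5, -2), -16) = -39 - (-10)*(-16) = -39 - 1*160 = -39 - 160 = -199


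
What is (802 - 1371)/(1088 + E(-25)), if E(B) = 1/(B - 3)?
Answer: -15932/30463 ≈ -0.52299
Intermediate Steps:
E(B) = 1/(-3 + B)
(802 - 1371)/(1088 + E(-25)) = (802 - 1371)/(1088 + 1/(-3 - 25)) = -569/(1088 + 1/(-28)) = -569/(1088 - 1/28) = -569/30463/28 = -569*28/30463 = -15932/30463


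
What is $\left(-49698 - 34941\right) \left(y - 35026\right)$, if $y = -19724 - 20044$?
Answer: $6330489366$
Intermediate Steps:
$y = -39768$ ($y = -19724 - 20044 = -39768$)
$\left(-49698 - 34941\right) \left(y - 35026\right) = \left(-49698 - 34941\right) \left(-39768 - 35026\right) = \left(-84639\right) \left(-74794\right) = 6330489366$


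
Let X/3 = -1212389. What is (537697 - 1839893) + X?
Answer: -4939363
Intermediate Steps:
X = -3637167 (X = 3*(-1212389) = -3637167)
(537697 - 1839893) + X = (537697 - 1839893) - 3637167 = -1302196 - 3637167 = -4939363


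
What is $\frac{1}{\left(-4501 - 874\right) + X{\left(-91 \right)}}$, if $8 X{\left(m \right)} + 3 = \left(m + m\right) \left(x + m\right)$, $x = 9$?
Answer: $- \frac{8}{28079} \approx -0.00028491$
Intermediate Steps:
$X{\left(m \right)} = - \frac{3}{8} + \frac{m \left(9 + m\right)}{4}$ ($X{\left(m \right)} = - \frac{3}{8} + \frac{\left(m + m\right) \left(9 + m\right)}{8} = - \frac{3}{8} + \frac{2 m \left(9 + m\right)}{8} = - \frac{3}{8} + \frac{m \left(9 + m\right)}{4}$)
$\frac{1}{\left(-4501 - 874\right) + X{\left(-91 \right)}} = \frac{1}{\left(-4501 - 874\right) + \left(- \frac{3}{8} + \frac{\left(-91\right)^{2}}{4} + \frac{9}{4} \left(-91\right)\right)} = \frac{1}{\left(-4501 - 874\right) - - \frac{14921}{8}} = \frac{1}{-5375 - - \frac{14921}{8}} = \frac{1}{-5375 + \frac{14921}{8}} = \frac{1}{- \frac{28079}{8}} = - \frac{8}{28079}$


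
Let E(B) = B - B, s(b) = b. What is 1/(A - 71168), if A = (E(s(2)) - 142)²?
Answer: -1/51004 ≈ -1.9606e-5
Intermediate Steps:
E(B) = 0
A = 20164 (A = (0 - 142)² = (-142)² = 20164)
1/(A - 71168) = 1/(20164 - 71168) = 1/(-51004) = -1/51004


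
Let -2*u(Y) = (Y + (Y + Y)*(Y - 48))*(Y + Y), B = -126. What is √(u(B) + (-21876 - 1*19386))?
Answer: √5467710 ≈ 2338.3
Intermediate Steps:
u(Y) = -Y*(Y + 2*Y*(-48 + Y)) (u(Y) = -(Y + (Y + Y)*(Y - 48))*(Y + Y)/2 = -(Y + (2*Y)*(-48 + Y))*2*Y/2 = -(Y + 2*Y*(-48 + Y))*2*Y/2 = -Y*(Y + 2*Y*(-48 + Y)))
√(u(B) + (-21876 - 1*19386)) = √((-126)²*(95 - 2*(-126)) + (-21876 - 1*19386)) = √(15876*(95 + 252) + (-21876 - 19386)) = √(15876*347 - 41262) = √(5508972 - 41262) = √5467710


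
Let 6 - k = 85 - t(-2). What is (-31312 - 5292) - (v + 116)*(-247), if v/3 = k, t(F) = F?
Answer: -67973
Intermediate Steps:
k = -81 (k = 6 - (85 - 1*(-2)) = 6 - (85 + 2) = 6 - 1*87 = 6 - 87 = -81)
v = -243 (v = 3*(-81) = -243)
(-31312 - 5292) - (v + 116)*(-247) = (-31312 - 5292) - (-243 + 116)*(-247) = -36604 - (-127)*(-247) = -36604 - 1*31369 = -36604 - 31369 = -67973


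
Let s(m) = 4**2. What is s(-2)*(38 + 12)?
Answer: 800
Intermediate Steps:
s(m) = 16
s(-2)*(38 + 12) = 16*(38 + 12) = 16*50 = 800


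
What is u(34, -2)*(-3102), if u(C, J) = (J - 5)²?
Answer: -151998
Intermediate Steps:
u(C, J) = (-5 + J)²
u(34, -2)*(-3102) = (-5 - 2)²*(-3102) = (-7)²*(-3102) = 49*(-3102) = -151998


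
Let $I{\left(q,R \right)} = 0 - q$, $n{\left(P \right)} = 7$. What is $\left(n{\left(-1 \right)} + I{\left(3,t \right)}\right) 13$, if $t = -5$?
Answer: $52$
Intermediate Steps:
$I{\left(q,R \right)} = - q$
$\left(n{\left(-1 \right)} + I{\left(3,t \right)}\right) 13 = \left(7 - 3\right) 13 = 4 \cdot 13 = 52$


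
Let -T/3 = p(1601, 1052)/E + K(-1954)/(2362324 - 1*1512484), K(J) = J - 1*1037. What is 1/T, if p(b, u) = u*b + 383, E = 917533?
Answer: -259918748240/1428925867197 ≈ -0.18190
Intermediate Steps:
K(J) = -1037 + J (K(J) = J - 1037 = -1037 + J)
p(b, u) = 383 + b*u (p(b, u) = b*u + 383 = 383 + b*u)
T = -1428925867197/259918748240 (T = -3*((383 + 1601*1052)/917533 + (-1037 - 1954)/(2362324 - 1*1512484)) = -3*((383 + 1684252)*(1/917533) - 2991/(2362324 - 1512484)) = -3*(1684635*(1/917533) - 2991/849840) = -3*(1684635/917533 - 2991*1/849840) = -3*(1684635/917533 - 997/283280) = -3*476308622399/259918748240 = -1428925867197/259918748240 ≈ -5.4976)
1/T = 1/(-1428925867197/259918748240) = -259918748240/1428925867197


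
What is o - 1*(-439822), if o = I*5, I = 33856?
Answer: 609102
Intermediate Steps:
o = 169280 (o = 33856*5 = 169280)
o - 1*(-439822) = 169280 - 1*(-439822) = 169280 + 439822 = 609102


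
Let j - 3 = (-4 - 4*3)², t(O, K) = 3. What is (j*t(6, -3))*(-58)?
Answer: -45066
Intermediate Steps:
j = 259 (j = 3 + (-4 - 4*3)² = 3 + (-4 - 12)² = 3 + (-16)² = 3 + 256 = 259)
(j*t(6, -3))*(-58) = (259*3)*(-58) = 777*(-58) = -45066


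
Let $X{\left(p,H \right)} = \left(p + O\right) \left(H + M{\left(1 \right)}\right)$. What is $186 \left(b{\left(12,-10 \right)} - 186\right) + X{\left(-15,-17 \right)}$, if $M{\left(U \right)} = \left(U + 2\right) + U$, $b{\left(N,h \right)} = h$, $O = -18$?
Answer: $-36027$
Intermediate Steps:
$M{\left(U \right)} = 2 + 2 U$ ($M{\left(U \right)} = \left(2 + U\right) + U = 2 + 2 U$)
$X{\left(p,H \right)} = \left(-18 + p\right) \left(4 + H\right)$ ($X{\left(p,H \right)} = \left(p - 18\right) \left(H + \left(2 + 2 \cdot 1\right)\right) = \left(-18 + p\right) \left(H + \left(2 + 2\right)\right) = \left(-18 + p\right) \left(H + 4\right) = \left(-18 + p\right) \left(4 + H\right)$)
$186 \left(b{\left(12,-10 \right)} - 186\right) + X{\left(-15,-17 \right)} = 186 \left(-10 - 186\right) - -429 = 186 \left(-10 - 186\right) + \left(-72 + 306 - 60 + 255\right) = 186 \left(-196\right) + 429 = -36456 + 429 = -36027$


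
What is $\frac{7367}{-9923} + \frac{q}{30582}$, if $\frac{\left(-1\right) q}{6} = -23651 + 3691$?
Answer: $\frac{160513481}{50577531} \approx 3.1736$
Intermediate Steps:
$q = 119760$ ($q = - 6 \left(-23651 + 3691\right) = \left(-6\right) \left(-19960\right) = 119760$)
$\frac{7367}{-9923} + \frac{q}{30582} = \frac{7367}{-9923} + \frac{119760}{30582} = 7367 \left(- \frac{1}{9923}\right) + 119760 \cdot \frac{1}{30582} = - \frac{7367}{9923} + \frac{19960}{5097} = \frac{160513481}{50577531}$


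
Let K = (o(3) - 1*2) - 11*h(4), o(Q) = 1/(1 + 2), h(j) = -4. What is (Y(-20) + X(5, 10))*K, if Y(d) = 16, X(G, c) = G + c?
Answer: 3937/3 ≈ 1312.3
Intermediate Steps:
o(Q) = ⅓ (o(Q) = 1/3 = ⅓)
K = 127/3 (K = (⅓ - 1*2) - 11*(-4) = (⅓ - 2) + 44 = -5/3 + 44 = 127/3 ≈ 42.333)
(Y(-20) + X(5, 10))*K = (16 + (5 + 10))*(127/3) = (16 + 15)*(127/3) = 31*(127/3) = 3937/3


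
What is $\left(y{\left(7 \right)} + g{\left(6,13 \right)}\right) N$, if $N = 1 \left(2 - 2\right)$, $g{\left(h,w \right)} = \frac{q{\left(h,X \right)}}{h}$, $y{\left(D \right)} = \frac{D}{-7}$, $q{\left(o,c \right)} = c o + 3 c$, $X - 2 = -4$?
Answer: $0$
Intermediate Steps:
$X = -2$ ($X = 2 - 4 = -2$)
$q{\left(o,c \right)} = 3 c + c o$
$y{\left(D \right)} = - \frac{D}{7}$ ($y{\left(D \right)} = D \left(- \frac{1}{7}\right) = - \frac{D}{7}$)
$g{\left(h,w \right)} = \frac{-6 - 2 h}{h}$ ($g{\left(h,w \right)} = \frac{\left(-2\right) \left(3 + h\right)}{h} = \frac{-6 - 2 h}{h}$)
$N = 0$ ($N = 1 \cdot 0 = 0$)
$\left(y{\left(7 \right)} + g{\left(6,13 \right)}\right) N = \left(\left(- \frac{1}{7}\right) 7 - \left(2 + \frac{6}{6}\right)\right) 0 = \left(-1 - 3\right) 0 = \left(-4\right) 0 = 0$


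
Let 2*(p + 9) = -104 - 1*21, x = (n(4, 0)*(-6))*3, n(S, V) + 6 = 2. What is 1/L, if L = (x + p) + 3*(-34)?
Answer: -2/203 ≈ -0.0098522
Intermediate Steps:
n(S, V) = -4 (n(S, V) = -6 + 2 = -4)
x = 72 (x = -4*(-6)*3 = 24*3 = 72)
p = -143/2 (p = -9 + (-104 - 1*21)/2 = -9 + (-104 - 21)/2 = -9 + (½)*(-125) = -9 - 125/2 = -143/2 ≈ -71.500)
L = -203/2 (L = (72 - 143/2) + 3*(-34) = ½ - 102 = -203/2 ≈ -101.50)
1/L = 1/(-203/2) = -2/203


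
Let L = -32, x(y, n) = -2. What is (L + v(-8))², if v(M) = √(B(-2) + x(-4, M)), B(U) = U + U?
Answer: (32 - I*√6)² ≈ 1018.0 - 156.77*I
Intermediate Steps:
B(U) = 2*U
v(M) = I*√6 (v(M) = √(2*(-2) - 2) = √(-4 - 2) = √(-6) = I*√6)
(L + v(-8))² = (-32 + I*√6)²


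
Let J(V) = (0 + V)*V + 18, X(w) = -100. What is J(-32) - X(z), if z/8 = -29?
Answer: 1142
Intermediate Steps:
z = -232 (z = 8*(-29) = -232)
J(V) = 18 + V² (J(V) = V*V + 18 = V² + 18 = 18 + V²)
J(-32) - X(z) = (18 + (-32)²) - 1*(-100) = (18 + 1024) + 100 = 1042 + 100 = 1142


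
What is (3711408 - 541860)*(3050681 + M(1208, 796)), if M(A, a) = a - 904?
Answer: 9668937551004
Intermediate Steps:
M(A, a) = -904 + a
(3711408 - 541860)*(3050681 + M(1208, 796)) = (3711408 - 541860)*(3050681 + (-904 + 796)) = 3169548*(3050681 - 108) = 3169548*3050573 = 9668937551004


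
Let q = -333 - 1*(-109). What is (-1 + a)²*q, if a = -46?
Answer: -494816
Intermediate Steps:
q = -224 (q = -333 + 109 = -224)
(-1 + a)²*q = (-1 - 46)²*(-224) = (-47)²*(-224) = 2209*(-224) = -494816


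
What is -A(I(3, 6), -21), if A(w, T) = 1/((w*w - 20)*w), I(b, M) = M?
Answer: -1/96 ≈ -0.010417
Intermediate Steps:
A(w, T) = 1/(w*(-20 + w**2)) (A(w, T) = 1/((w**2 - 20)*w) = 1/((-20 + w**2)*w) = 1/(w*(-20 + w**2)))
-A(I(3, 6), -21) = -1/(6*(-20 + 6**2)) = -1/(6*(-20 + 36)) = -1/(6*16) = -1*1/96 = -1/96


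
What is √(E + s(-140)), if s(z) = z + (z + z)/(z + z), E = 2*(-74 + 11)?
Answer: I*√265 ≈ 16.279*I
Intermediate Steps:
E = -126 (E = 2*(-63) = -126)
s(z) = 1 + z (s(z) = z + (2*z)/((2*z)) = z + (2*z)*(1/(2*z)) = z + 1 = 1 + z)
√(E + s(-140)) = √(-126 + (1 - 140)) = √(-126 - 139) = √(-265) = I*√265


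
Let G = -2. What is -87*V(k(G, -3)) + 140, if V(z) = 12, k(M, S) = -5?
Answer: -904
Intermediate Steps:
-87*V(k(G, -3)) + 140 = -87*12 + 140 = -1044 + 140 = -904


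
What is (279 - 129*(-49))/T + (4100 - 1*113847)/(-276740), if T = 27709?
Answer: 442496693/697108060 ≈ 0.63476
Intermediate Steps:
(279 - 129*(-49))/T + (4100 - 1*113847)/(-276740) = (279 - 129*(-49))/27709 + (4100 - 1*113847)/(-276740) = (279 + 6321)*(1/27709) + (4100 - 113847)*(-1/276740) = 6600*(1/27709) - 109747*(-1/276740) = 600/2519 + 109747/276740 = 442496693/697108060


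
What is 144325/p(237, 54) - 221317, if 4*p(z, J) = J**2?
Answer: -161195768/729 ≈ -2.2112e+5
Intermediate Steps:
p(z, J) = J**2/4
144325/p(237, 54) - 221317 = 144325/(((1/4)*54**2)) - 221317 = 144325/(((1/4)*2916)) - 221317 = 144325/729 - 221317 = -161195768/729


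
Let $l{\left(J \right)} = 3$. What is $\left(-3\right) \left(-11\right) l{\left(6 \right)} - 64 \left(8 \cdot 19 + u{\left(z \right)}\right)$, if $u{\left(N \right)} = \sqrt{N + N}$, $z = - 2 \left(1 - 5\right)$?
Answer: $-9885$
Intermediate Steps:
$z = 8$ ($z = \left(-2\right) \left(-4\right) = 8$)
$u{\left(N \right)} = \sqrt{2} \sqrt{N}$ ($u{\left(N \right)} = \sqrt{2 N} = \sqrt{2} \sqrt{N}$)
$\left(-3\right) \left(-11\right) l{\left(6 \right)} - 64 \left(8 \cdot 19 + u{\left(z \right)}\right) = \left(-3\right) \left(-11\right) 3 - 64 \left(8 \cdot 19 + \sqrt{2} \sqrt{8}\right) = 33 \cdot 3 - 64 \left(152 + \sqrt{2} \cdot 2 \sqrt{2}\right) = 99 - 64 \left(152 + 4\right) = 99 - 9984 = -9885$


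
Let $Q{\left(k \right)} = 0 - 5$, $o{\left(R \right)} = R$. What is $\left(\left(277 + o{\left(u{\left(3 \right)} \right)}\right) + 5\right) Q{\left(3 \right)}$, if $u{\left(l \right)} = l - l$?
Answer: $-1410$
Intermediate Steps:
$u{\left(l \right)} = 0$
$Q{\left(k \right)} = -5$
$\left(\left(277 + o{\left(u{\left(3 \right)} \right)}\right) + 5\right) Q{\left(3 \right)} = \left(\left(277 + 0\right) + 5\right) \left(-5\right) = \left(277 + 5\right) \left(-5\right) = 282 \left(-5\right) = -1410$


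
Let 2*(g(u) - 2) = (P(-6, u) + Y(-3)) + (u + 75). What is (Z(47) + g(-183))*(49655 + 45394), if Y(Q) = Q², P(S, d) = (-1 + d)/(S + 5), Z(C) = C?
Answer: 17393967/2 ≈ 8.6970e+6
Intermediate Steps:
P(S, d) = (-1 + d)/(5 + S)
g(u) = 89/2 (g(u) = 2 + (((-1 + u)/(5 - 6) + (-3)²) + (u + 75))/2 = 2 + (((-1 + u)/(-1) + 9) + (75 + u))/2 = 2 + ((-(-1 + u) + 9) + (75 + u))/2 = 2 + (((1 - u) + 9) + (75 + u))/2 = 2 + ((10 - u) + (75 + u))/2 = 2 + (½)*85 = 2 + 85/2 = 89/2)
(Z(47) + g(-183))*(49655 + 45394) = (47 + 89/2)*(49655 + 45394) = (183/2)*95049 = 17393967/2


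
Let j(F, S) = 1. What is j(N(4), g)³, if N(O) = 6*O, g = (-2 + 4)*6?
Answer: 1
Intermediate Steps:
g = 12 (g = 2*6 = 12)
j(N(4), g)³ = 1³ = 1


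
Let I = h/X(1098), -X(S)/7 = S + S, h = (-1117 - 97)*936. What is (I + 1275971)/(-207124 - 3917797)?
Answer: -544871181/1761341267 ≈ -0.30935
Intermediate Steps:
h = -1136304 (h = -1214*936 = -1136304)
X(S) = -14*S (X(S) = -7*(S + S) = -14*S)
I = 31564/427 (I = -1136304/((-14*1098)) = -1136304/(-15372) = -1136304*(-1/15372) = 31564/427 ≈ 73.920)
(I + 1275971)/(-207124 - 3917797) = (31564/427 + 1275971)/(-207124 - 3917797) = (544871181/427)/(-4124921) = (544871181/427)*(-1/4124921) = -544871181/1761341267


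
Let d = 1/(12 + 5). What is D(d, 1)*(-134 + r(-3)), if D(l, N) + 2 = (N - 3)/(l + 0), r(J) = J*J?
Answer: 4500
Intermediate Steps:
r(J) = J²
d = 1/17 ≈ 0.058824
D(l, N) = -2 + (-3 + N)/l (D(l, N) = -2 + (N - 3)/(l + 0) = -2 + (-3 + N)/l)
D(d, 1)*(-134 + r(-3)) = ((-3 + 1 - 2*1/17)/(1/17))*(-134 + (-3)²) = (17*(-3 + 1 - 2/17))*(-134 + 9) = (17*(-36/17))*(-125) = -36*(-125) = 4500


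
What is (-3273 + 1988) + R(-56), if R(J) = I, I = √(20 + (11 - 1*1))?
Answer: -1285 + √30 ≈ -1279.5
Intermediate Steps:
I = √30 (I = √(20 + (11 - 1)) = √(20 + 10) = √30 ≈ 5.4772)
R(J) = √30
(-3273 + 1988) + R(-56) = (-3273 + 1988) + √30 = -1285 + √30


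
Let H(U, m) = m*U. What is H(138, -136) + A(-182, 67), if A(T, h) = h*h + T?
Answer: -14461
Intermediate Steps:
H(U, m) = U*m
A(T, h) = T + h² (A(T, h) = h² + T = T + h²)
H(138, -136) + A(-182, 67) = 138*(-136) + (-182 + 67²) = -18768 + (-182 + 4489) = -18768 + 4307 = -14461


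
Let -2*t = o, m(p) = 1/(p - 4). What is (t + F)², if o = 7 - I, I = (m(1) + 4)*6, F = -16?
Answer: 289/4 ≈ 72.250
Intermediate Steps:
m(p) = 1/(-4 + p)
I = 22 (I = (1/(-4 + 1) + 4)*6 = (1/(-3) + 4)*6 = (-⅓ + 4)*6 = (11/3)*6 = 22)
o = -15 (o = 7 - 1*22 = 7 - 22 = -15)
t = 15/2 (t = -½*(-15) = 15/2 ≈ 7.5000)
(t + F)² = (15/2 - 16)² = (-17/2)² = 289/4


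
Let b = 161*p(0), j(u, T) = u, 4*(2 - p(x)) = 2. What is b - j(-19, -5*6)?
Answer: 521/2 ≈ 260.50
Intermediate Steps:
p(x) = 3/2 (p(x) = 2 - ¼*2 = 2 - ½ = 3/2)
b = 483/2 (b = 161*(3/2) = 483/2 ≈ 241.50)
b - j(-19, -5*6) = 483/2 - 1*(-19) = 483/2 + 19 = 521/2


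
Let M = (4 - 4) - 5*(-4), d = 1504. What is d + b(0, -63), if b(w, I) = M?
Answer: 1524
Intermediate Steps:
M = 20 (M = 0 + 20 = 20)
b(w, I) = 20
d + b(0, -63) = 1504 + 20 = 1524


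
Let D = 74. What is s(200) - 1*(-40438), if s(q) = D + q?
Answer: 40712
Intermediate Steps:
s(q) = 74 + q
s(200) - 1*(-40438) = (74 + 200) - 1*(-40438) = 274 + 40438 = 40712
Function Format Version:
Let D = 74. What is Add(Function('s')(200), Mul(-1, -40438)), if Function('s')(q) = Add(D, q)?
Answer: 40712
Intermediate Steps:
Function('s')(q) = Add(74, q)
Add(Function('s')(200), Mul(-1, -40438)) = Add(Add(74, 200), Mul(-1, -40438)) = Add(274, 40438) = 40712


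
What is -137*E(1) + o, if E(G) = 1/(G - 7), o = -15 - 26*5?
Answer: -733/6 ≈ -122.17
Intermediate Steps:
o = -145 (o = -15 - 130 = -145)
E(G) = 1/(-7 + G)
-137*E(1) + o = -137/(-7 + 1) - 145 = -137/(-6) - 145 = -137*(-⅙) - 145 = 137/6 - 145 = -733/6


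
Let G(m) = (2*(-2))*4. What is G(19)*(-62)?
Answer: 992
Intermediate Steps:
G(m) = -16 (G(m) = -4*4 = -16)
G(19)*(-62) = -16*(-62) = 992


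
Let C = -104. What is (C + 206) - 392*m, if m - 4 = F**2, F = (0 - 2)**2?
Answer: -7738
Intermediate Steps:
F = 4 (F = (-2)**2 = 4)
m = 20 (m = 4 + 4**2 = 4 + 16 = 20)
(C + 206) - 392*m = (-104 + 206) - 392*20 = 102 - 7840 = -7738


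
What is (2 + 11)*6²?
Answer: 468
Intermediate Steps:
(2 + 11)*6² = 13*36 = 468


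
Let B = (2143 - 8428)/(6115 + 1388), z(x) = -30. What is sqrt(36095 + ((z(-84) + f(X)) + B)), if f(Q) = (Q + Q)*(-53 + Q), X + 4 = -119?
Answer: sqrt(496397894766)/2501 ≈ 281.71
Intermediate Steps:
X = -123 (X = -4 - 119 = -123)
f(Q) = 2*Q*(-53 + Q) (f(Q) = (2*Q)*(-53 + Q) = 2*Q*(-53 + Q))
B = -2095/2501 (B = -6285/7503 = -6285*1/7503 = -2095/2501 ≈ -0.83766)
sqrt(36095 + ((z(-84) + f(X)) + B)) = sqrt(36095 + ((-30 + 2*(-123)*(-53 - 123)) - 2095/2501)) = sqrt(36095 + ((-30 + 2*(-123)*(-176)) - 2095/2501)) = sqrt(36095 + ((-30 + 43296) - 2095/2501)) = sqrt(36095 + (43266 - 2095/2501)) = sqrt(36095 + 108206171/2501) = sqrt(198479766/2501) = sqrt(496397894766)/2501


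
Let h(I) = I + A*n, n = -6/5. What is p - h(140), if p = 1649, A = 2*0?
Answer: 1509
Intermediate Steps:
A = 0
n = -6/5 (n = -6*⅕ = -6/5 ≈ -1.2000)
h(I) = I (h(I) = I + 0*(-6/5) = I + 0 = I)
p - h(140) = 1649 - 1*140 = 1649 - 140 = 1509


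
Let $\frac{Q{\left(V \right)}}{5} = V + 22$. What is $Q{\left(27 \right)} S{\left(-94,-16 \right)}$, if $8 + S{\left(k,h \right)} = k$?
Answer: $-24990$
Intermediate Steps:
$Q{\left(V \right)} = 110 + 5 V$ ($Q{\left(V \right)} = 5 \left(V + 22\right) = 5 \left(22 + V\right) = 110 + 5 V$)
$S{\left(k,h \right)} = -8 + k$
$Q{\left(27 \right)} S{\left(-94,-16 \right)} = \left(110 + 5 \cdot 27\right) \left(-8 - 94\right) = \left(110 + 135\right) \left(-102\right) = 245 \left(-102\right) = -24990$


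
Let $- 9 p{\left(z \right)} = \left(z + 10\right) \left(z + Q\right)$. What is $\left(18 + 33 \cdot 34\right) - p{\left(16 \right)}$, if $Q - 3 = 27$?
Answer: $\frac{11456}{9} \approx 1272.9$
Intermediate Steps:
$Q = 30$ ($Q = 3 + 27 = 30$)
$p{\left(z \right)} = - \frac{\left(10 + z\right) \left(30 + z\right)}{9}$ ($p{\left(z \right)} = - \frac{\left(z + 10\right) \left(z + 30\right)}{9} = - \frac{\left(10 + z\right) \left(30 + z\right)}{9}$)
$\left(18 + 33 \cdot 34\right) - p{\left(16 \right)} = \left(18 + 33 \cdot 34\right) - \left(- \frac{100}{3} - \frac{640}{9} - \frac{16^{2}}{9}\right) = \left(18 + 1122\right) - \left(- \frac{100}{3} - \frac{640}{9} - \frac{256}{9}\right) = 1140 - \left(- \frac{100}{3} - \frac{640}{9} - \frac{256}{9}\right) = 1140 - - \frac{1196}{9} = 1140 + \frac{1196}{9} = \frac{11456}{9}$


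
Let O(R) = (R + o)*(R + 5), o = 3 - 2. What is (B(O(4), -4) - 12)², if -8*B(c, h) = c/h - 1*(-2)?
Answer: 120409/1024 ≈ 117.59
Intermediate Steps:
o = 1
O(R) = (1 + R)*(5 + R) (O(R) = (R + 1)*(R + 5) = (1 + R)*(5 + R))
B(c, h) = -¼ - c/(8*h) (B(c, h) = -(c/h - 1*(-2))/8 = -(c/h + 2)/8 = -(2 + c/h)/8 = -¼ - c/(8*h))
(B(O(4), -4) - 12)² = ((⅛)*(-(5 + 4² + 6*4) - 2*(-4))/(-4) - 12)² = ((⅛)*(-¼)*(-(5 + 16 + 24) + 8) - 12)² = ((⅛)*(-¼)*(-1*45 + 8) - 12)² = ((⅛)*(-¼)*(-45 + 8) - 12)² = ((⅛)*(-¼)*(-37) - 12)² = (37/32 - 12)² = (-347/32)² = 120409/1024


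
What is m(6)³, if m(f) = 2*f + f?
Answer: 5832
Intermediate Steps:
m(f) = 3*f
m(6)³ = (3*6)³ = 18³ = 5832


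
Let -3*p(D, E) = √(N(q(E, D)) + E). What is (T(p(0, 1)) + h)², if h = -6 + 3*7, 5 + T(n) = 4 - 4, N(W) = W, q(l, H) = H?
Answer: 100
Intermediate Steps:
p(D, E) = -√(D + E)/3
T(n) = -5 (T(n) = -5 + (4 - 4) = -5 + 0 = -5)
h = 15 (h = -6 + 21 = 15)
(T(p(0, 1)) + h)² = (-5 + 15)² = 10² = 100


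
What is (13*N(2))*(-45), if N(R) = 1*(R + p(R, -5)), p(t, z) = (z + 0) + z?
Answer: 4680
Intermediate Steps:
p(t, z) = 2*z (p(t, z) = z + z = 2*z)
N(R) = -10 + R (N(R) = 1*(R + 2*(-5)) = 1*(R - 10) = 1*(-10 + R) = -10 + R)
(13*N(2))*(-45) = (13*(-10 + 2))*(-45) = (13*(-8))*(-45) = -104*(-45) = 4680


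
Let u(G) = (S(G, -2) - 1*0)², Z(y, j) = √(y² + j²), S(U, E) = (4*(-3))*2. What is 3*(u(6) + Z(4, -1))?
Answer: 1728 + 3*√17 ≈ 1740.4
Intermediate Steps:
S(U, E) = -24 (S(U, E) = -12*2 = -24)
Z(y, j) = √(j² + y²)
u(G) = 576 (u(G) = (-24 - 1*0)² = (-24 + 0)² = (-24)² = 576)
3*(u(6) + Z(4, -1)) = 3*(576 + √((-1)² + 4²)) = 3*(576 + √(1 + 16)) = 3*(576 + √17) = 1728 + 3*√17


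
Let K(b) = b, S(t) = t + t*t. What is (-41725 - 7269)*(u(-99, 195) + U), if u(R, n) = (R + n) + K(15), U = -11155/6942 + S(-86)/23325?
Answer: -9670280188547/1799135 ≈ -5.3750e+6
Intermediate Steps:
S(t) = t + t**2
U = -4654319/3598270 (U = -11155/6942 - 86*(1 - 86)/23325 = -11155*1/6942 - 86*(-85)*(1/23325) = -11155/6942 + 7310*(1/23325) = -11155/6942 + 1462/4665 = -4654319/3598270 ≈ -1.2935)
u(R, n) = 15 + R + n (u(R, n) = (R + n) + 15 = 15 + R + n)
(-41725 - 7269)*(u(-99, 195) + U) = (-41725 - 7269)*((15 - 99 + 195) - 4654319/3598270) = -48994*(111 - 4654319/3598270) = -48994*394753651/3598270 = -9670280188547/1799135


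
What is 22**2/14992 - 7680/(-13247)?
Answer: 30387527/49649756 ≈ 0.61204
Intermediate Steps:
22**2/14992 - 7680/(-13247) = 484*(1/14992) - 7680*(-1/13247) = 121/3748 + 7680/13247 = 30387527/49649756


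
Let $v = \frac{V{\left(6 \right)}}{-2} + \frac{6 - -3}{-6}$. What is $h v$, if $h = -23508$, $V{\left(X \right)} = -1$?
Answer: $23508$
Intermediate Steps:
$v = -1$ ($v = - \frac{1}{-2} + \frac{6 - -3}{-6} = \left(-1\right) \left(- \frac{1}{2}\right) + \left(6 + 3\right) \left(- \frac{1}{6}\right) = \frac{1}{2} + 9 \left(- \frac{1}{6}\right) = \frac{1}{2} - \frac{3}{2} = -1$)
$h v = \left(-23508\right) \left(-1\right) = 23508$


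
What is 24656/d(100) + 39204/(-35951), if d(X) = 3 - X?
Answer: -890210644/3487247 ≈ -255.28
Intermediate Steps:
24656/d(100) + 39204/(-35951) = 24656/(3 - 1*100) + 39204/(-35951) = 24656/(3 - 100) + 39204*(-1/35951) = 24656/(-97) - 39204/35951 = 24656*(-1/97) - 39204/35951 = -24656/97 - 39204/35951 = -890210644/3487247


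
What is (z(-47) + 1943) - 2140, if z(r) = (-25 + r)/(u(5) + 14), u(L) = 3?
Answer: -3421/17 ≈ -201.24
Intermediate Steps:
z(r) = -25/17 + r/17 (z(r) = (-25 + r)/(3 + 14) = (-25 + r)/17 = (-25 + r)*(1/17) = -25/17 + r/17)
(z(-47) + 1943) - 2140 = ((-25/17 + (1/17)*(-47)) + 1943) - 2140 = ((-25/17 - 47/17) + 1943) - 2140 = (-72/17 + 1943) - 2140 = 32959/17 - 2140 = -3421/17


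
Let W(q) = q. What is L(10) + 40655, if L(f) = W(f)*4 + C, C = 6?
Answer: 40701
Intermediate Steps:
L(f) = 6 + 4*f (L(f) = f*4 + 6 = 4*f + 6 = 6 + 4*f)
L(10) + 40655 = (6 + 4*10) + 40655 = (6 + 40) + 40655 = 46 + 40655 = 40701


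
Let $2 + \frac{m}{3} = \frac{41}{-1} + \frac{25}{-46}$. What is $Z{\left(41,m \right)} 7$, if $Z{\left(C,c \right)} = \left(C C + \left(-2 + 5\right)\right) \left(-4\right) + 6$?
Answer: $-47110$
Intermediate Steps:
$m = - \frac{6009}{46}$ ($m = -6 + 3 \left(\frac{41}{-1} + \frac{25}{-46}\right) = -6 + 3 \left(41 \left(-1\right) + 25 \left(- \frac{1}{46}\right)\right) = -6 + 3 \left(-41 - \frac{25}{46}\right) = -6 + 3 \left(- \frac{1911}{46}\right) = -6 - \frac{5733}{46} = - \frac{6009}{46} \approx -130.63$)
$Z{\left(C,c \right)} = -6 - 4 C^{2}$ ($Z{\left(C,c \right)} = \left(C^{2} + 3\right) \left(-4\right) + 6 = \left(3 + C^{2}\right) \left(-4\right) + 6 = \left(-12 - 4 C^{2}\right) + 6 = -6 - 4 C^{2}$)
$Z{\left(41,m \right)} 7 = \left(-6 - 4 \cdot 41^{2}\right) 7 = \left(-6 - 6724\right) 7 = \left(-6730\right) 7 = -47110$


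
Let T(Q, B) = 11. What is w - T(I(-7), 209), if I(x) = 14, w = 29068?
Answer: 29057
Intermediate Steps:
w - T(I(-7), 209) = 29068 - 1*11 = 29068 - 11 = 29057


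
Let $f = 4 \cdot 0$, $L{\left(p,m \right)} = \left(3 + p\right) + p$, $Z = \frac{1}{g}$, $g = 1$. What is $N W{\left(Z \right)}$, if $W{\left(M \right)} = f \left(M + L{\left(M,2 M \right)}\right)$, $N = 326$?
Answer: $0$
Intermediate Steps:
$Z = 1$ ($Z = 1^{-1} = 1$)
$L{\left(p,m \right)} = 3 + 2 p$
$f = 0$
$W{\left(M \right)} = 0$ ($W{\left(M \right)} = 0 \left(M + \left(3 + 2 M\right)\right) = 0 \left(3 + 3 M\right) = 0$)
$N W{\left(Z \right)} = 326 \cdot 0 = 0$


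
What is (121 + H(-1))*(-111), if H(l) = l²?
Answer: -13542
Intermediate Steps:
(121 + H(-1))*(-111) = (121 + (-1)²)*(-111) = (121 + 1)*(-111) = 122*(-111) = -13542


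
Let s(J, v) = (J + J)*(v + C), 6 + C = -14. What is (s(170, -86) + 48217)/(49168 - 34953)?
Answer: 12177/14215 ≈ 0.85663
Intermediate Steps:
C = -20 (C = -6 - 14 = -20)
s(J, v) = 2*J*(-20 + v) (s(J, v) = (J + J)*(v - 20) = (2*J)*(-20 + v) = 2*J*(-20 + v))
(s(170, -86) + 48217)/(49168 - 34953) = (2*170*(-20 - 86) + 48217)/(49168 - 34953) = (2*170*(-106) + 48217)/14215 = (-36040 + 48217)*(1/14215) = 12177*(1/14215) = 12177/14215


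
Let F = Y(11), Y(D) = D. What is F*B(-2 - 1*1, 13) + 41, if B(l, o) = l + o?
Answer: 151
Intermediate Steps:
F = 11
F*B(-2 - 1*1, 13) + 41 = 11*((-2 - 1*1) + 13) + 41 = 11*((-2 - 1) + 13) + 41 = 11*(-3 + 13) + 41 = 11*10 + 41 = 110 + 41 = 151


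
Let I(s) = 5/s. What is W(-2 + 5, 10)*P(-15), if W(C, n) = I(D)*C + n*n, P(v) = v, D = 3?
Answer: -1575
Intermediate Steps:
W(C, n) = n**2 + 5*C/3 (W(C, n) = (5/3)*C + n*n = (5*(1/3))*C + n**2 = 5*C/3 + n**2 = n**2 + 5*C/3)
W(-2 + 5, 10)*P(-15) = (10**2 + 5*(-2 + 5)/3)*(-15) = (100 + (5/3)*3)*(-15) = (100 + 5)*(-15) = 105*(-15) = -1575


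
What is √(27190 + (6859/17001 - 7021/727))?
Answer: √461356473073225406/4119909 ≈ 164.87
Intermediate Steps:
√(27190 + (6859/17001 - 7021/727)) = √(27190 - 114377528/12359727) = √(335946599602/12359727) = √461356473073225406/4119909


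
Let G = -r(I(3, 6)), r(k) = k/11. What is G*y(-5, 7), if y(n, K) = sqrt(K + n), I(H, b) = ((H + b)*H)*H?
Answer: -81*sqrt(2)/11 ≈ -10.414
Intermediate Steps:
I(H, b) = H**2*(H + b) (I(H, b) = (H*(H + b))*H = H**2*(H + b))
r(k) = k/11 (r(k) = k*(1/11) = k/11)
G = -81/11 (G = -3**2*(3 + 6)/11 = -9*9/11 = -81/11 ≈ -7.3636)
G*y(-5, 7) = -81*sqrt(7 - 5)/11 = -81*sqrt(2)/11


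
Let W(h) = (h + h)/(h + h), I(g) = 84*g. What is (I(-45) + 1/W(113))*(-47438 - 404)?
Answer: 180794918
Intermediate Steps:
W(h) = 1 (W(h) = (2*h)/((2*h)) = (2*h)*(1/(2*h)) = 1)
(I(-45) + 1/W(113))*(-47438 - 404) = (84*(-45) + 1/1)*(-47438 - 404) = (-3780 + 1)*(-47842) = -3779*(-47842) = 180794918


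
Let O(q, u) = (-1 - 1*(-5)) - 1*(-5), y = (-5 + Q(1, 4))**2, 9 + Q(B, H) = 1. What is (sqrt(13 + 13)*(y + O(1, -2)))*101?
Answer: 17978*sqrt(26) ≈ 91670.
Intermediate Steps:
Q(B, H) = -8 (Q(B, H) = -9 + 1 = -8)
y = 169 (y = (-5 - 8)**2 = (-13)**2 = 169)
O(q, u) = 9 (O(q, u) = (-1 + 5) + 5 = 4 + 5 = 9)
(sqrt(13 + 13)*(y + O(1, -2)))*101 = (sqrt(13 + 13)*(169 + 9))*101 = (sqrt(26)*178)*101 = (178*sqrt(26))*101 = 17978*sqrt(26)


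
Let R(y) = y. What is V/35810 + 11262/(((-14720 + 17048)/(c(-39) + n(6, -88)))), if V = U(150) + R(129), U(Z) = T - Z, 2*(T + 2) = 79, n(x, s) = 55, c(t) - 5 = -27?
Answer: 554528403/3473570 ≈ 159.64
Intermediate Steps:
c(t) = -22 (c(t) = 5 - 27 = -22)
T = 75/2 (T = -2 + (1/2)*79 = -2 + 79/2 = 75/2 ≈ 37.500)
U(Z) = 75/2 - Z
V = 33/2 (V = (75/2 - 1*150) + 129 = (75/2 - 150) + 129 = -225/2 + 129 = 33/2 ≈ 16.500)
V/35810 + 11262/(((-14720 + 17048)/(c(-39) + n(6, -88)))) = (33/2)/35810 + 11262/(((-14720 + 17048)/(-22 + 55))) = (33/2)*(1/35810) + 11262/((2328/33)) = 33/71620 + 11262/((2328*(1/33))) = 33/71620 + 11262/(776/11) = 33/71620 + 11262*(11/776) = 33/71620 + 61941/388 = 554528403/3473570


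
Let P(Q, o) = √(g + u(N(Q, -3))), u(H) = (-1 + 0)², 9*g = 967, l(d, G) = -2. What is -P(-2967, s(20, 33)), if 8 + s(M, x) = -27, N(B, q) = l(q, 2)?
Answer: -4*√61/3 ≈ -10.414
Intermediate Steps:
N(B, q) = -2
s(M, x) = -35 (s(M, x) = -8 - 27 = -35)
g = 967/9 (g = (⅑)*967 = 967/9 ≈ 107.44)
u(H) = 1 (u(H) = (-1)² = 1)
P(Q, o) = 4*√61/3 (P(Q, o) = √(967/9 + 1) = √(976/9) = 4*√61/3)
-P(-2967, s(20, 33)) = -4*√61/3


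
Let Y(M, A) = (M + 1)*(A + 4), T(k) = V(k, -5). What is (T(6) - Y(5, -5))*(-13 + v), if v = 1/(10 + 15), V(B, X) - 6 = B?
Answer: -5832/25 ≈ -233.28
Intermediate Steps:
V(B, X) = 6 + B
T(k) = 6 + k
Y(M, A) = (1 + M)*(4 + A)
v = 1/25 ≈ 0.040000
(T(6) - Y(5, -5))*(-13 + v) = ((6 + 6) - (4 - 5 + 4*5 - 5*5))*(-13 + 1/25) = (12 - (4 - 5 + 20 - 25))*(-324/25) = (12 - 1*(-6))*(-324/25) = (12 + 6)*(-324/25) = 18*(-324/25) = -5832/25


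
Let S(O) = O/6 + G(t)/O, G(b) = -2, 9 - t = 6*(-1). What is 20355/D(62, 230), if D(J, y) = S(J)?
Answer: 1893015/958 ≈ 1976.0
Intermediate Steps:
t = 15 (t = 9 - 6*(-1) = 9 - 1*(-6) = 9 + 6 = 15)
S(O) = -2/O + O/6 (S(O) = O/6 - 2/O = -2/O + O/6)
D(J, y) = -2/J + J/6
20355/D(62, 230) = 20355/(-2/62 + (1/6)*62) = 20355/(-2*1/62 + 31/3) = 20355/(-1/31 + 31/3) = 20355/(958/93) = 20355*(93/958) = 1893015/958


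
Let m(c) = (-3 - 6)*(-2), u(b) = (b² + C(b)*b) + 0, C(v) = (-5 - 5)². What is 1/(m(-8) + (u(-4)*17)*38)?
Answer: -1/248046 ≈ -4.0315e-6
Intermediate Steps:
C(v) = 100 (C(v) = (-10)² = 100)
u(b) = b² + 100*b (u(b) = (b² + 100*b) + 0 = b² + 100*b)
m(c) = 18 (m(c) = -9*(-2) = 18)
1/(m(-8) + (u(-4)*17)*38) = 1/(18 + (-4*(100 - 4)*17)*38) = 1/(18 + (-4*96*17)*38) = 1/(18 - 384*17*38) = 1/(18 - 6528*38) = 1/(18 - 248064) = 1/(-248046) = -1/248046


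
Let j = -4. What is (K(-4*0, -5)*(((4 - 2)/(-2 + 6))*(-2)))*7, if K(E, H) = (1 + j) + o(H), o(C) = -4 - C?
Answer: 14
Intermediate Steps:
K(E, H) = -7 - H (K(E, H) = (1 - 4) + (-4 - H) = -3 + (-4 - H) = -7 - H)
(K(-4*0, -5)*(((4 - 2)/(-2 + 6))*(-2)))*7 = ((-7 - 1*(-5))*(((4 - 2)/(-2 + 6))*(-2)))*7 = ((-7 + 5)*((2/4)*(-2)))*7 = -2*2*(¼)*(-2)*7 = -(-2)*7 = -2*(-1)*7 = 2*7 = 14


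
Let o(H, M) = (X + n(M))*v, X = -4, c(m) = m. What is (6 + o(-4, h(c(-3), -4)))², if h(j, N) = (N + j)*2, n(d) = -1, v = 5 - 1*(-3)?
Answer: 1156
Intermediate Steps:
v = 8 (v = 5 + 3 = 8)
h(j, N) = 2*N + 2*j
o(H, M) = -40 (o(H, M) = (-4 - 1)*8 = -5*8 = -40)
(6 + o(-4, h(c(-3), -4)))² = (6 - 40)² = (-34)² = 1156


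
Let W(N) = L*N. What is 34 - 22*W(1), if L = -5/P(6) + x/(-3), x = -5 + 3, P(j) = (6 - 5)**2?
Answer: 388/3 ≈ 129.33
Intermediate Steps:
P(j) = 1 (P(j) = 1**2 = 1)
x = -2
L = -13/3 (L = -5/1 - 2/(-3) = -5*1 - 2*(-1/3) = -5 + 2/3 = -13/3 ≈ -4.3333)
W(N) = -13*N/3
34 - 22*W(1) = 34 - (-286)/3 = 34 - 22*(-13/3) = 34 + 286/3 = 388/3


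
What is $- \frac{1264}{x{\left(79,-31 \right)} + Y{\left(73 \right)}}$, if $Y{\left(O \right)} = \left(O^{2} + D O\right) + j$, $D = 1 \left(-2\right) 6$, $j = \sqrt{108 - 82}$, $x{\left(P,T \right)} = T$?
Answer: $- \frac{2794704}{9777029} + \frac{632 \sqrt{26}}{9777029} \approx -0.28551$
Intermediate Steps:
$j = \sqrt{26} \approx 5.099$
$D = -12$ ($D = \left(-2\right) 6 = -12$)
$Y{\left(O \right)} = \sqrt{26} + O^{2} - 12 O$ ($Y{\left(O \right)} = \left(O^{2} - 12 O\right) + \sqrt{26} = \sqrt{26} + O^{2} - 12 O$)
$- \frac{1264}{x{\left(79,-31 \right)} + Y{\left(73 \right)}} = - \frac{1264}{-31 + \left(\sqrt{26} + 73^{2} - 876\right)} = - \frac{1264}{-31 + \left(\sqrt{26} + 5329 - 876\right)} = - \frac{1264}{-31 + \left(4453 + \sqrt{26}\right)} = - \frac{1264}{4422 + \sqrt{26}}$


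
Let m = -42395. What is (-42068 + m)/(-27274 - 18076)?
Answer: 84463/45350 ≈ 1.8625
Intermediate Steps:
(-42068 + m)/(-27274 - 18076) = (-42068 - 42395)/(-27274 - 18076) = -84463/(-45350) = -84463*(-1/45350) = 84463/45350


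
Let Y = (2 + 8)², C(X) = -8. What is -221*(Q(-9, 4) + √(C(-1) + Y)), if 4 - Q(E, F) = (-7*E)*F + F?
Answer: 55692 - 442*√23 ≈ 53572.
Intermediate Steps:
Q(E, F) = 4 - F + 7*E*F (Q(E, F) = 4 - ((-7*E)*F + F) = 4 - (-7*E*F + F) = 4 - (F - 7*E*F) = 4 + (-F + 7*E*F) = 4 - F + 7*E*F)
Y = 100 (Y = 10² = 100)
-221*(Q(-9, 4) + √(C(-1) + Y)) = -221*((4 - 1*4 + 7*(-9)*4) + √(-8 + 100)) = -221*((4 - 4 - 252) + √92) = -221*(-252 + 2*√23) = 55692 - 442*√23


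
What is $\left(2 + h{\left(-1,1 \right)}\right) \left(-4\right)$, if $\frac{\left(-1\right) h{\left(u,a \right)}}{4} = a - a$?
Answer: $-8$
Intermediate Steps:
$h{\left(u,a \right)} = 0$ ($h{\left(u,a \right)} = - 4 \left(a - a\right) = \left(-4\right) 0 = 0$)
$\left(2 + h{\left(-1,1 \right)}\right) \left(-4\right) = \left(2 + 0\right) \left(-4\right) = 2 \left(-4\right) = -8$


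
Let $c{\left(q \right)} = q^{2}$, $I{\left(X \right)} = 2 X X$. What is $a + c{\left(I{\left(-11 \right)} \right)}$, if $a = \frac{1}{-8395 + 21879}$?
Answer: $\frac{789676977}{13484} \approx 58564.0$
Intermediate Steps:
$a = \frac{1}{13484} \approx 7.4162 \cdot 10^{-5}$
$I{\left(X \right)} = 2 X^{2}$
$a + c{\left(I{\left(-11 \right)} \right)} = \frac{1}{13484} + \left(2 \left(-11\right)^{2}\right)^{2} = \frac{1}{13484} + \left(2 \cdot 121\right)^{2} = \frac{1}{13484} + 242^{2} = \frac{1}{13484} + 58564 = \frac{789676977}{13484}$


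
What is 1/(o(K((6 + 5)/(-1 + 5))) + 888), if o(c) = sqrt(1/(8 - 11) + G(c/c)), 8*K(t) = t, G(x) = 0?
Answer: 2664/2365633 - I*sqrt(3)/2365633 ≈ 0.0011261 - 7.3217e-7*I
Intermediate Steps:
K(t) = t/8
o(c) = I*sqrt(3)/3 (o(c) = sqrt(1/(8 - 11) + 0) = sqrt(1/(-3) + 0) = sqrt(-1/3 + 0) = sqrt(-1/3) = I*sqrt(3)/3)
1/(o(K((6 + 5)/(-1 + 5))) + 888) = 1/(I*sqrt(3)/3 + 888) = 1/(888 + I*sqrt(3)/3)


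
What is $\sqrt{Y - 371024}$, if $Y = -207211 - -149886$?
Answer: $i \sqrt{428349} \approx 654.48 i$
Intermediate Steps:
$Y = -57325$ ($Y = -207211 + 149886 = -57325$)
$\sqrt{Y - 371024} = \sqrt{-57325 - 371024} = \sqrt{-428349} = i \sqrt{428349}$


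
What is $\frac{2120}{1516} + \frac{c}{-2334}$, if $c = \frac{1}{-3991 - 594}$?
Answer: $\frac{5671737079}{4055826810} \approx 1.3984$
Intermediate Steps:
$c = - \frac{1}{4585}$ ($c = \frac{1}{-4585} = - \frac{1}{4585} \approx -0.0002181$)
$\frac{2120}{1516} + \frac{c}{-2334} = \frac{2120}{1516} - \frac{1}{4585 \left(-2334\right)} = 2120 \cdot \frac{1}{1516} - - \frac{1}{10701390} = \frac{530}{379} + \frac{1}{10701390} = \frac{5671737079}{4055826810}$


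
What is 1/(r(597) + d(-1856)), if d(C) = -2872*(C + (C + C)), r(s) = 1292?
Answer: 1/15992588 ≈ 6.2529e-8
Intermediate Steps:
d(C) = -8616*C (d(C) = -2872*(C + 2*C) = -8616*C)
1/(r(597) + d(-1856)) = 1/(1292 - 8616*(-1856)) = 1/(1292 + 15991296) = 1/15992588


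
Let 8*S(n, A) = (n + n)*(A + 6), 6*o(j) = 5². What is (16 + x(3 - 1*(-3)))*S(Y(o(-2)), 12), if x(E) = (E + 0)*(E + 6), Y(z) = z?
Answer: 1650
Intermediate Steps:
o(j) = 25/6 (o(j) = (⅙)*5² = (⅙)*25 = 25/6)
S(n, A) = n*(6 + A)/4 (S(n, A) = ((n + n)*(A + 6))/8 = ((2*n)*(6 + A))/8 = (2*n*(6 + A))/8 = n*(6 + A)/4)
x(E) = E*(6 + E)
(16 + x(3 - 1*(-3)))*S(Y(o(-2)), 12) = (16 + (3 - 1*(-3))*(6 + (3 - 1*(-3))))*((¼)*(25/6)*(6 + 12)) = (16 + (3 + 3)*(6 + (3 + 3)))*((¼)*(25/6)*18) = (16 + 6*(6 + 6))*(75/4) = (16 + 6*12)*(75/4) = (16 + 72)*(75/4) = 88*(75/4) = 1650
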